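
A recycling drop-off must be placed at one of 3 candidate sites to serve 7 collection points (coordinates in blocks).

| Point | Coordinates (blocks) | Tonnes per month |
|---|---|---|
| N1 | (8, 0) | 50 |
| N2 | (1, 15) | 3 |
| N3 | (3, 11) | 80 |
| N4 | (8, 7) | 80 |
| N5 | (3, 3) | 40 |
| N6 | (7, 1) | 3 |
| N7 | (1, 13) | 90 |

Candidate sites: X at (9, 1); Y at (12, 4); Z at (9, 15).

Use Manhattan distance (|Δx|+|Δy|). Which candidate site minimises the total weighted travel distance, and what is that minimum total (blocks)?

Total weighted distance at each candidate:
  X (9, 1): total = 4132
  Y (12, 4): total = 4530
  Z (9, 15): total = 4012
Minimum is at Z with total 4012 blocks.

Z, total 4012 blocks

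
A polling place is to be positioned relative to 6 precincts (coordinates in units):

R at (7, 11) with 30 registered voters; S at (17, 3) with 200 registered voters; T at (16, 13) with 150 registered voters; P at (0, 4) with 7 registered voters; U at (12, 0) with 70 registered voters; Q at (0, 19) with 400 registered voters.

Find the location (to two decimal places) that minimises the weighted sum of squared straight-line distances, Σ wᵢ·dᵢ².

(7.99, 12.26)

The minimiser of Σwᵢ‖p−pᵢ‖² is the weighted centroid p* = (Σwᵢpᵢ)/(Σwᵢ).
Σwᵢ = 857.
Σwᵢxᵢ = 30·7 + 200·17 + 150·16 + 7·0 + 70·12 + 400·0 = 6850.
Σwᵢyᵢ = 30·11 + 200·3 + 150·13 + 7·4 + 70·0 + 400·19 = 10508.
x* = 6850/857 = 7.99, y* = 10508/857 = 12.26.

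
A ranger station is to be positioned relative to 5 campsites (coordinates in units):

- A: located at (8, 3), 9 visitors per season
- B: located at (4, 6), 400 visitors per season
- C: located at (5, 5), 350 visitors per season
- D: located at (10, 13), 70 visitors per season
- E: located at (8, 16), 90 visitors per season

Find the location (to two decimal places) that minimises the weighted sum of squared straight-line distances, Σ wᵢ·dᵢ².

The minimiser of Σwᵢ‖p−pᵢ‖² is the weighted centroid p* = (Σwᵢpᵢ)/(Σwᵢ).
Σwᵢ = 919.
Σwᵢxᵢ = 9·8 + 400·4 + 350·5 + 70·10 + 90·8 = 4842.
Σwᵢyᵢ = 9·3 + 400·6 + 350·5 + 70·13 + 90·16 = 6527.
x* = 4842/919 = 5.27, y* = 6527/919 = 7.10.

(5.27, 7.10)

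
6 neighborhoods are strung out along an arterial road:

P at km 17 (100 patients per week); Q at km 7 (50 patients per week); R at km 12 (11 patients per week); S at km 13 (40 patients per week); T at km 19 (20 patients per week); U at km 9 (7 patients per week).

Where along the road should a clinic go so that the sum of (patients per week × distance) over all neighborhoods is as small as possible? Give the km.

x = 17

For a sum of weighted absolute distances on a line, the optimum is the weighted median (not the mean). Total weight W = 228; half-weight = 114.
Sort by position and accumulate weight:
  km 7 (Q, w=50) → cum 50
  km 9 (U, w=7) → cum 57
  km 12 (R, w=11) → cum 68
  km 13 (S, w=40) → cum 108
  km 17 (P, w=100) → cum 208  ≥ 114 → median here
  km 19 (T, w=20) → cum 228
Optimal location: km 17.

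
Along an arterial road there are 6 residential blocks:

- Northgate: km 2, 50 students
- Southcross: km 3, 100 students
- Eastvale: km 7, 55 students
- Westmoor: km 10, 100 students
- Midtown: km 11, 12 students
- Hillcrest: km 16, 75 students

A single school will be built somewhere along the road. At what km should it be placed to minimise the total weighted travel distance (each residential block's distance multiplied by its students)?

x = 7

For a sum of weighted absolute distances on a line, the optimum is the weighted median (not the mean). Total weight W = 392; half-weight = 196.
Sort by position and accumulate weight:
  km 2 (Northgate, w=50) → cum 50
  km 3 (Southcross, w=100) → cum 150
  km 7 (Eastvale, w=55) → cum 205  ≥ 196 → median here
  km 10 (Westmoor, w=100) → cum 305
  km 11 (Midtown, w=12) → cum 317
  km 16 (Hillcrest, w=75) → cum 392
Optimal location: km 7.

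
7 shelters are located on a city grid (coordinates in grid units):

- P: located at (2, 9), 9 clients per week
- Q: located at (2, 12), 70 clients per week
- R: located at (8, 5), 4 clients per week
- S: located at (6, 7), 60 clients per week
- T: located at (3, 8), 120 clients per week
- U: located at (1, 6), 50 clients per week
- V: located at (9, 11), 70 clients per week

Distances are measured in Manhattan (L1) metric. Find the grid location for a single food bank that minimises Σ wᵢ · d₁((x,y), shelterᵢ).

Manhattan distance separates: Σwᵢ(|x−xᵢ|+|y−yᵢ|) = Σwᵢ|x−xᵢ| + Σwᵢ|y−yᵢ|, so x and y are optimised independently as 1-D weighted medians.
Total weight W = 383; half = 191.5.
x-coordinate, sorted with cumulative weight:
  x=1 (U, w=50) cum 50
  x=2 (P, w=9) cum 59
  x=2 (Q, w=70) cum 129
  x=3 (T, w=120) cum 249  ← median
  x=6 (S, w=60) cum 309
  x=8 (R, w=4) cum 313
  x=9 (V, w=70) cum 383
⇒ x* = 3
y-coordinate, sorted with cumulative weight:
  y=5 (R, w=4) cum 4
  y=6 (U, w=50) cum 54
  y=7 (S, w=60) cum 114
  y=8 (T, w=120) cum 234  ← median
  y=9 (P, w=9) cum 243
  y=11 (V, w=70) cum 313
  y=12 (Q, w=70) cum 383
⇒ y* = 8

(3, 8)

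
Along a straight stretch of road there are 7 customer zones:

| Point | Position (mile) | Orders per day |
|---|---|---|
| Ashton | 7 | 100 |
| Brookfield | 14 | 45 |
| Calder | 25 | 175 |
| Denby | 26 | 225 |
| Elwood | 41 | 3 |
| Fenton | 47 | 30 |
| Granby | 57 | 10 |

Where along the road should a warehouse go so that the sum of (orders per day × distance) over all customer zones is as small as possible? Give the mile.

For a sum of weighted absolute distances on a line, the optimum is the weighted median (not the mean). Total weight W = 588; half-weight = 294.
Sort by position and accumulate weight:
  mile 7 (Ashton, w=100) → cum 100
  mile 14 (Brookfield, w=45) → cum 145
  mile 25 (Calder, w=175) → cum 320  ≥ 294 → median here
  mile 26 (Denby, w=225) → cum 545
  mile 41 (Elwood, w=3) → cum 548
  mile 47 (Fenton, w=30) → cum 578
  mile 57 (Granby, w=10) → cum 588
Optimal location: mile 25.

x = 25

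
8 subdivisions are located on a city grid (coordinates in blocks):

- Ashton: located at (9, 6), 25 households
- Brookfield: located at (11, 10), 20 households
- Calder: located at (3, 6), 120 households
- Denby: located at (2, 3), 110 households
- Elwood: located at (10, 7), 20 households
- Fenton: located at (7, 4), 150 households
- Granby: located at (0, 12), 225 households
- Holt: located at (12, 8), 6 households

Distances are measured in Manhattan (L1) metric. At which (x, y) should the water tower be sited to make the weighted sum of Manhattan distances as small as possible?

Manhattan distance separates: Σwᵢ(|x−xᵢ|+|y−yᵢ|) = Σwᵢ|x−xᵢ| + Σwᵢ|y−yᵢ|, so x and y are optimised independently as 1-D weighted medians.
Total weight W = 676; half = 338.
x-coordinate, sorted with cumulative weight:
  x=0 (Granby, w=225) cum 225
  x=2 (Denby, w=110) cum 335
  x=3 (Calder, w=120) cum 455  ← median
  x=7 (Fenton, w=150) cum 605
  x=9 (Ashton, w=25) cum 630
  x=10 (Elwood, w=20) cum 650
  x=11 (Brookfield, w=20) cum 670
  x=12 (Holt, w=6) cum 676
⇒ x* = 3
y-coordinate, sorted with cumulative weight:
  y=3 (Denby, w=110) cum 110
  y=4 (Fenton, w=150) cum 260
  y=6 (Ashton, w=25) cum 285
  y=6 (Calder, w=120) cum 405  ← median
  y=7 (Elwood, w=20) cum 425
  y=8 (Holt, w=6) cum 431
  y=10 (Brookfield, w=20) cum 451
  y=12 (Granby, w=225) cum 676
⇒ y* = 6

(3, 6)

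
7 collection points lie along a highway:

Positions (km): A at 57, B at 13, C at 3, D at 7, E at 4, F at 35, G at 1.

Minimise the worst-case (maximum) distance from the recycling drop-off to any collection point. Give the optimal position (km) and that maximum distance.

location 29, max distance 28

The 1-center on a line is the midpoint of the two extreme points: leftmost at 1, rightmost at 57.
Optimal location = (1 + 57)/2 = 29; maximum distance = (57 − 1)/2 = 28.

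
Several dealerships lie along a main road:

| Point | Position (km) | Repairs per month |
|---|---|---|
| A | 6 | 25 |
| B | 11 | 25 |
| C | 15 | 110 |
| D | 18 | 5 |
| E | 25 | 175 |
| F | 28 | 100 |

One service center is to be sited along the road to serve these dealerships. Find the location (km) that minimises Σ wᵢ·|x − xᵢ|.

For a sum of weighted absolute distances on a line, the optimum is the weighted median (not the mean). Total weight W = 440; half-weight = 220.
Sort by position and accumulate weight:
  km 6 (A, w=25) → cum 25
  km 11 (B, w=25) → cum 50
  km 15 (C, w=110) → cum 160
  km 18 (D, w=5) → cum 165
  km 25 (E, w=175) → cum 340  ≥ 220 → median here
  km 28 (F, w=100) → cum 440
Optimal location: km 25.

x = 25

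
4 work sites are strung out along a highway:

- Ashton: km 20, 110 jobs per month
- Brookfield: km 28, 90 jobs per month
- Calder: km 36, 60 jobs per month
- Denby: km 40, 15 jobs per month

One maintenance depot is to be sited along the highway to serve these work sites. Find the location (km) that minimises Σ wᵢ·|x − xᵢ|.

x = 28

For a sum of weighted absolute distances on a line, the optimum is the weighted median (not the mean). Total weight W = 275; half-weight = 137.5.
Sort by position and accumulate weight:
  km 20 (Ashton, w=110) → cum 110
  km 28 (Brookfield, w=90) → cum 200  ≥ 137.5 → median here
  km 36 (Calder, w=60) → cum 260
  km 40 (Denby, w=15) → cum 275
Optimal location: km 28.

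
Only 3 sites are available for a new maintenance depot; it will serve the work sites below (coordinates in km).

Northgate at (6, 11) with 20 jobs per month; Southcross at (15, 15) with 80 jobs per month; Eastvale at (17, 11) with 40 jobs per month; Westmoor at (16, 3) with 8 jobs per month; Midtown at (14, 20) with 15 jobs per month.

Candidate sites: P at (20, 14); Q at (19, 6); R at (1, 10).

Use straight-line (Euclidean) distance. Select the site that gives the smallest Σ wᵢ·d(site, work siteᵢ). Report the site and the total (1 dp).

P, total 1084.9 km

Total weighted distance at each candidate:
  P (20, 14): total = 1084.9
  Q (19, 6): total = 1538.8
  R (1, 10): total = 2311.0
Minimum is at P with total 1084.9 km.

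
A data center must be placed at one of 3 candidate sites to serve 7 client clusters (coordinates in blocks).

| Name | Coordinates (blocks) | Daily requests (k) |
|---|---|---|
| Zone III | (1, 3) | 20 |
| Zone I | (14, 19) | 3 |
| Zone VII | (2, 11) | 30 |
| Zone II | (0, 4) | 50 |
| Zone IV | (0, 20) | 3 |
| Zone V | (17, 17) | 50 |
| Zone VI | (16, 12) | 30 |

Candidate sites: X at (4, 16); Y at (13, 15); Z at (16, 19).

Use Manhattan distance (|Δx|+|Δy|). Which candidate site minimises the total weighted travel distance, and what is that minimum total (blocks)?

Total weighted distance at each candidate:
  X (4, 16): total = 2573
  Y (13, 15): total = 2679
  Z (16, 19): total = 3247
Minimum is at X with total 2573 blocks.

X, total 2573 blocks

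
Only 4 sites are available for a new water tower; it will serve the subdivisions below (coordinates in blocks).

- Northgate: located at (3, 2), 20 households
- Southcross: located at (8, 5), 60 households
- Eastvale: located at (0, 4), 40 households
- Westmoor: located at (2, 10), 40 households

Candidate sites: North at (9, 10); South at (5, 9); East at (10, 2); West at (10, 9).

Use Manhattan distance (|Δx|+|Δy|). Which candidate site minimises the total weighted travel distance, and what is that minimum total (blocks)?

Total weighted distance at each candidate:
  North (9, 10): total = 1520
  South (5, 9): total = 1160
  East (10, 2): total = 1560
  West (10, 9): total = 1600
Minimum is at South with total 1160 blocks.

South, total 1160 blocks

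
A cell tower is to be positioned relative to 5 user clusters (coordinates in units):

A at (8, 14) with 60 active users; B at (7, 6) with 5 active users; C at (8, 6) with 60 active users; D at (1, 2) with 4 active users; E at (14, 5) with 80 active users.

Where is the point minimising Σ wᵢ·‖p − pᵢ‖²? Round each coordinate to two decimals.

The minimiser of Σwᵢ‖p−pᵢ‖² is the weighted centroid p* = (Σwᵢpᵢ)/(Σwᵢ).
Σwᵢ = 209.
Σwᵢxᵢ = 60·8 + 5·7 + 60·8 + 4·1 + 80·14 = 2119.
Σwᵢyᵢ = 60·14 + 5·6 + 60·6 + 4·2 + 80·5 = 1638.
x* = 2119/209 = 10.14, y* = 1638/209 = 7.84.

(10.14, 7.84)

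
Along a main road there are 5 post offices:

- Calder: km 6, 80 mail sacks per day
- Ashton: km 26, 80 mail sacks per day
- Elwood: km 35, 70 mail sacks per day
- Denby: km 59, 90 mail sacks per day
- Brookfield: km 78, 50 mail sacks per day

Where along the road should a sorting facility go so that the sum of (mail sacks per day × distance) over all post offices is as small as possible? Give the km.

For a sum of weighted absolute distances on a line, the optimum is the weighted median (not the mean). Total weight W = 370; half-weight = 185.
Sort by position and accumulate weight:
  km 6 (Calder, w=80) → cum 80
  km 26 (Ashton, w=80) → cum 160
  km 35 (Elwood, w=70) → cum 230  ≥ 185 → median here
  km 59 (Denby, w=90) → cum 320
  km 78 (Brookfield, w=50) → cum 370
Optimal location: km 35.

x = 35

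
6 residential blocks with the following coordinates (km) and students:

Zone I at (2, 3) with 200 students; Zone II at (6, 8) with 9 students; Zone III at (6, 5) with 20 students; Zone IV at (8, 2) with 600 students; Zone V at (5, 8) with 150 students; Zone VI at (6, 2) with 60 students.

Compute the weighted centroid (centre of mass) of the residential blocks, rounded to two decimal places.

The minimiser of Σwᵢ‖p−pᵢ‖² is the weighted centroid p* = (Σwᵢpᵢ)/(Σwᵢ).
Σwᵢ = 1039.
Σwᵢxᵢ = 200·2 + 9·6 + 20·6 + 600·8 + 150·5 + 60·6 = 6484.
Σwᵢyᵢ = 200·3 + 9·8 + 20·5 + 600·2 + 150·8 + 60·2 = 3292.
x* = 6484/1039 = 6.24, y* = 3292/1039 = 3.17.

(6.24, 3.17)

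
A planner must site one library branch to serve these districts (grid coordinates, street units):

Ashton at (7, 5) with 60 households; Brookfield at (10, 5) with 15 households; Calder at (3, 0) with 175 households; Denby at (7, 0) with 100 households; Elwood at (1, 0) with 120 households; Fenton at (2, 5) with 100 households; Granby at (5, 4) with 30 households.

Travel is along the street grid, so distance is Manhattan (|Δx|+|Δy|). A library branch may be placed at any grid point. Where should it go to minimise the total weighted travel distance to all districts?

Manhattan distance separates: Σwᵢ(|x−xᵢ|+|y−yᵢ|) = Σwᵢ|x−xᵢ| + Σwᵢ|y−yᵢ|, so x and y are optimised independently as 1-D weighted medians.
Total weight W = 600; half = 300.
x-coordinate, sorted with cumulative weight:
  x=1 (Elwood, w=120) cum 120
  x=2 (Fenton, w=100) cum 220
  x=3 (Calder, w=175) cum 395  ← median
  x=5 (Granby, w=30) cum 425
  x=7 (Ashton, w=60) cum 485
  x=7 (Denby, w=100) cum 585
  x=10 (Brookfield, w=15) cum 600
⇒ x* = 3
y-coordinate, sorted with cumulative weight:
  y=0 (Calder, w=175) cum 175
  y=0 (Denby, w=100) cum 275
  y=0 (Elwood, w=120) cum 395  ← median
  y=4 (Granby, w=30) cum 425
  y=5 (Ashton, w=60) cum 485
  y=5 (Brookfield, w=15) cum 500
  y=5 (Fenton, w=100) cum 600
⇒ y* = 0

(3, 0)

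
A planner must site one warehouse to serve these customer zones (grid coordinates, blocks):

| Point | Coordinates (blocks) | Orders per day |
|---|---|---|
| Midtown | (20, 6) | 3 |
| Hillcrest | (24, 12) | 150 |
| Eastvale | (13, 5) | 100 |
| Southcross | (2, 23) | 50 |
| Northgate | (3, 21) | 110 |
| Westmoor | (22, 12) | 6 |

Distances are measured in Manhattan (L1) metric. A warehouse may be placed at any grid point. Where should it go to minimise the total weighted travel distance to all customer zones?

(13, 12)

Manhattan distance separates: Σwᵢ(|x−xᵢ|+|y−yᵢ|) = Σwᵢ|x−xᵢ| + Σwᵢ|y−yᵢ|, so x and y are optimised independently as 1-D weighted medians.
Total weight W = 419; half = 209.5.
x-coordinate, sorted with cumulative weight:
  x=2 (Southcross, w=50) cum 50
  x=3 (Northgate, w=110) cum 160
  x=13 (Eastvale, w=100) cum 260  ← median
  x=20 (Midtown, w=3) cum 263
  x=22 (Westmoor, w=6) cum 269
  x=24 (Hillcrest, w=150) cum 419
⇒ x* = 13
y-coordinate, sorted with cumulative weight:
  y=5 (Eastvale, w=100) cum 100
  y=6 (Midtown, w=3) cum 103
  y=12 (Hillcrest, w=150) cum 253  ← median
  y=12 (Westmoor, w=6) cum 259
  y=21 (Northgate, w=110) cum 369
  y=23 (Southcross, w=50) cum 419
⇒ y* = 12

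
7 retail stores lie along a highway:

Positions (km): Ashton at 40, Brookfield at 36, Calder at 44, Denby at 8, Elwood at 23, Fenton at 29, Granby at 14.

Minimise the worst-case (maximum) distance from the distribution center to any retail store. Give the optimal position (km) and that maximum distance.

The 1-center on a line is the midpoint of the two extreme points: leftmost at 8, rightmost at 44.
Optimal location = (8 + 44)/2 = 26; maximum distance = (44 − 8)/2 = 18.

location 26, max distance 18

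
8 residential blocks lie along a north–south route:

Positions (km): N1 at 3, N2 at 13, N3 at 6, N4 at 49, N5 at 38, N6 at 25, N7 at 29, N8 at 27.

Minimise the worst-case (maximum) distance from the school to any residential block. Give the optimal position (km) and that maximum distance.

location 26, max distance 23

The 1-center on a line is the midpoint of the two extreme points: leftmost at 3, rightmost at 49.
Optimal location = (3 + 49)/2 = 26; maximum distance = (49 − 3)/2 = 23.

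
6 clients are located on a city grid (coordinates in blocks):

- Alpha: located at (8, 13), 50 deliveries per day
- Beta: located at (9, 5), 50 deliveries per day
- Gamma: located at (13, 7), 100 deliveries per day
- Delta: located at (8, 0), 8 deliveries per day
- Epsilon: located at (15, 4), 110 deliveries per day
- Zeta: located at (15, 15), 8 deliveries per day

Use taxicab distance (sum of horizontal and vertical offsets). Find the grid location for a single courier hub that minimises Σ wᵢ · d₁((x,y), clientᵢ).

Manhattan distance separates: Σwᵢ(|x−xᵢ|+|y−yᵢ|) = Σwᵢ|x−xᵢ| + Σwᵢ|y−yᵢ|, so x and y are optimised independently as 1-D weighted medians.
Total weight W = 326; half = 163.
x-coordinate, sorted with cumulative weight:
  x=8 (Alpha, w=50) cum 50
  x=8 (Delta, w=8) cum 58
  x=9 (Beta, w=50) cum 108
  x=13 (Gamma, w=100) cum 208  ← median
  x=15 (Epsilon, w=110) cum 318
  x=15 (Zeta, w=8) cum 326
⇒ x* = 13
y-coordinate, sorted with cumulative weight:
  y=0 (Delta, w=8) cum 8
  y=4 (Epsilon, w=110) cum 118
  y=5 (Beta, w=50) cum 168  ← median
  y=7 (Gamma, w=100) cum 268
  y=13 (Alpha, w=50) cum 318
  y=15 (Zeta, w=8) cum 326
⇒ y* = 5

(13, 5)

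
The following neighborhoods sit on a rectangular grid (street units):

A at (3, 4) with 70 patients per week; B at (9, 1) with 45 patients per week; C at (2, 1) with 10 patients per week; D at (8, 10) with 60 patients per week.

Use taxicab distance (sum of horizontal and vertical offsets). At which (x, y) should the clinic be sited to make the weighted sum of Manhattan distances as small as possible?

(8, 4)

Manhattan distance separates: Σwᵢ(|x−xᵢ|+|y−yᵢ|) = Σwᵢ|x−xᵢ| + Σwᵢ|y−yᵢ|, so x and y are optimised independently as 1-D weighted medians.
Total weight W = 185; half = 92.5.
x-coordinate, sorted with cumulative weight:
  x=2 (C, w=10) cum 10
  x=3 (A, w=70) cum 80
  x=8 (D, w=60) cum 140  ← median
  x=9 (B, w=45) cum 185
⇒ x* = 8
y-coordinate, sorted with cumulative weight:
  y=1 (B, w=45) cum 45
  y=1 (C, w=10) cum 55
  y=4 (A, w=70) cum 125  ← median
  y=10 (D, w=60) cum 185
⇒ y* = 4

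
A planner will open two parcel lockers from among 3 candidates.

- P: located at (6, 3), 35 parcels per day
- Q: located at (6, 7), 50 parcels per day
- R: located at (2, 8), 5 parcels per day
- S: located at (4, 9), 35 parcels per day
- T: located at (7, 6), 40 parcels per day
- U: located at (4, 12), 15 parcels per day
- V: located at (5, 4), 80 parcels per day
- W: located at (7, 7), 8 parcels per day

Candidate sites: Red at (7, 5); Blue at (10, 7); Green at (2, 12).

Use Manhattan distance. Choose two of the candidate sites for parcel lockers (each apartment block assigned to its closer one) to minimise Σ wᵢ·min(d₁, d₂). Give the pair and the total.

{Red, Green}, total 776

Evaluate every pair (each demand assigned to the nearer of the two):
  {Red, Green}: total = 776
  {Red, Blue}: total = 986
  {Blue, Green}: total = 1529
Best pair: {Red, Green} with total 776.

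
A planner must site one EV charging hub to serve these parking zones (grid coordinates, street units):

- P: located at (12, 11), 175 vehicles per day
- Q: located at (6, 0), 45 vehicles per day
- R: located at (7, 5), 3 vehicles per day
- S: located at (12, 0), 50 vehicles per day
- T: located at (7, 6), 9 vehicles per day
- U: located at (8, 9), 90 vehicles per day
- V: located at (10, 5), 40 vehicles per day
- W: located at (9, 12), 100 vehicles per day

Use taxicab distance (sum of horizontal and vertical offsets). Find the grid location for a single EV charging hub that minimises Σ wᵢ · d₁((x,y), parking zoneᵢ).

Manhattan distance separates: Σwᵢ(|x−xᵢ|+|y−yᵢ|) = Σwᵢ|x−xᵢ| + Σwᵢ|y−yᵢ|, so x and y are optimised independently as 1-D weighted medians.
Total weight W = 512; half = 256.
x-coordinate, sorted with cumulative weight:
  x=6 (Q, w=45) cum 45
  x=7 (R, w=3) cum 48
  x=7 (T, w=9) cum 57
  x=8 (U, w=90) cum 147
  x=9 (W, w=100) cum 247
  x=10 (V, w=40) cum 287  ← median
  x=12 (P, w=175) cum 462
  x=12 (S, w=50) cum 512
⇒ x* = 10
y-coordinate, sorted with cumulative weight:
  y=0 (Q, w=45) cum 45
  y=0 (S, w=50) cum 95
  y=5 (R, w=3) cum 98
  y=5 (V, w=40) cum 138
  y=6 (T, w=9) cum 147
  y=9 (U, w=90) cum 237
  y=11 (P, w=175) cum 412  ← median
  y=12 (W, w=100) cum 512
⇒ y* = 11

(10, 11)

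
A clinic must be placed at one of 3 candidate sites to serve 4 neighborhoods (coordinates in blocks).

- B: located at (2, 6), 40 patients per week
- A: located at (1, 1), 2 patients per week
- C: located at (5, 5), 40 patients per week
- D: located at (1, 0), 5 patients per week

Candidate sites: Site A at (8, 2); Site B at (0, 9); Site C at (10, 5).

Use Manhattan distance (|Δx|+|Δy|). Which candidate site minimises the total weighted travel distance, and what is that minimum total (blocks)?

Total weighted distance at each candidate:
  Site A (8, 2): total = 701
  Site B (0, 9): total = 628
  Site C (10, 5): total = 656
Minimum is at Site B with total 628 blocks.

Site B, total 628 blocks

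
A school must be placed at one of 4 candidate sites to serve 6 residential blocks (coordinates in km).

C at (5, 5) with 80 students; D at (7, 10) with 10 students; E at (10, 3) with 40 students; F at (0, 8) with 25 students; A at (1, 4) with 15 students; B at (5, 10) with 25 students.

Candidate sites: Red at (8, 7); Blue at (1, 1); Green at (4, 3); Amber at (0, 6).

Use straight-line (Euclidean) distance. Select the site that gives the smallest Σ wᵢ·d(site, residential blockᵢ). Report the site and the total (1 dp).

Total weighted distance at each candidate:
  Red (8, 7): total = 920.8
  Blue (1, 1): total = 1397.5
  Green (4, 3): total = 879.3
  Amber (0, 6): total = 1149.8
Minimum is at Green with total 879.3 km.

Green, total 879.3 km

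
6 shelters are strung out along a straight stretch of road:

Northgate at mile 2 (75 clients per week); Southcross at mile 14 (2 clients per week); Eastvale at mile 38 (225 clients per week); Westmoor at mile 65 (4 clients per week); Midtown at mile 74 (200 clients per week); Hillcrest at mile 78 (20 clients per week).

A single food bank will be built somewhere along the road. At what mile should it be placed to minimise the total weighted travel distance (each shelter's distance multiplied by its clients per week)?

x = 38

For a sum of weighted absolute distances on a line, the optimum is the weighted median (not the mean). Total weight W = 526; half-weight = 263.
Sort by position and accumulate weight:
  mile 2 (Northgate, w=75) → cum 75
  mile 14 (Southcross, w=2) → cum 77
  mile 38 (Eastvale, w=225) → cum 302  ≥ 263 → median here
  mile 65 (Westmoor, w=4) → cum 306
  mile 74 (Midtown, w=200) → cum 506
  mile 78 (Hillcrest, w=20) → cum 526
Optimal location: mile 38.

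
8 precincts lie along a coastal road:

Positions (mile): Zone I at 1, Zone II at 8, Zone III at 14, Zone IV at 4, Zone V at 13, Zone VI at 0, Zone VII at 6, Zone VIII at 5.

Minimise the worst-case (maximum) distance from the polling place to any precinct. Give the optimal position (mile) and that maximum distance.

location 7, max distance 7

The 1-center on a line is the midpoint of the two extreme points: leftmost at 0, rightmost at 14.
Optimal location = (0 + 14)/2 = 7; maximum distance = (14 − 0)/2 = 7.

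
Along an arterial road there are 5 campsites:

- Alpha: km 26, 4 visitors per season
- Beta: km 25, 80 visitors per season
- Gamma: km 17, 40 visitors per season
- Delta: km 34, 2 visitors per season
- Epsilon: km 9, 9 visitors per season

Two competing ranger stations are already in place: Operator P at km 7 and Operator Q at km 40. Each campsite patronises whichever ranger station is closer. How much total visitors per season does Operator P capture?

49

The indifferent point is the midpoint (7+40)/2 = 23.5; campsites left of it (closer to Operator P at 7) go to Operator P, those right go to Operator Q.
  Epsilon at 9 (w=9) → Operator P
  Gamma at 17 (w=40) → Operator P
  Beta at 25 (w=80) → Operator Q
  Alpha at 26 (w=4) → Operator Q
  Delta at 34 (w=2) → Operator Q
Operator P captures 49; Operator Q captures 86.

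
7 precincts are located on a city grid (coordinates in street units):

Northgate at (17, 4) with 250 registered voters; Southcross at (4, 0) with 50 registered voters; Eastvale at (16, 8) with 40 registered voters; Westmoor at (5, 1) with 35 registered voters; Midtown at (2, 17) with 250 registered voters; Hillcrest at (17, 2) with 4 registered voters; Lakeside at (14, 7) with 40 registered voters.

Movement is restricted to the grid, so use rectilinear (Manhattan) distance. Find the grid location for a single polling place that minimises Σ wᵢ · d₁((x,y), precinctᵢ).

Manhattan distance separates: Σwᵢ(|x−xᵢ|+|y−yᵢ|) = Σwᵢ|x−xᵢ| + Σwᵢ|y−yᵢ|, so x and y are optimised independently as 1-D weighted medians.
Total weight W = 669; half = 334.5.
x-coordinate, sorted with cumulative weight:
  x=2 (Midtown, w=250) cum 250
  x=4 (Southcross, w=50) cum 300
  x=5 (Westmoor, w=35) cum 335  ← median
  x=14 (Lakeside, w=40) cum 375
  x=16 (Eastvale, w=40) cum 415
  x=17 (Northgate, w=250) cum 665
  x=17 (Hillcrest, w=4) cum 669
⇒ x* = 5
y-coordinate, sorted with cumulative weight:
  y=0 (Southcross, w=50) cum 50
  y=1 (Westmoor, w=35) cum 85
  y=2 (Hillcrest, w=4) cum 89
  y=4 (Northgate, w=250) cum 339  ← median
  y=7 (Lakeside, w=40) cum 379
  y=8 (Eastvale, w=40) cum 419
  y=17 (Midtown, w=250) cum 669
⇒ y* = 4

(5, 4)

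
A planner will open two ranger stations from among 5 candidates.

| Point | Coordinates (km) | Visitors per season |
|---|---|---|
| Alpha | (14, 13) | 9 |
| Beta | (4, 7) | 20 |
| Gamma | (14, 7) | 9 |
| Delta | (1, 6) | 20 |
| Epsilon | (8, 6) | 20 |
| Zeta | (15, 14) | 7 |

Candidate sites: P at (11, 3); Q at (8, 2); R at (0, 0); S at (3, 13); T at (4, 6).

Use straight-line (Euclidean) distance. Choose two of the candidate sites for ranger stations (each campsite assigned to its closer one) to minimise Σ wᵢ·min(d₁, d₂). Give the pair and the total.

Evaluate every pair (each demand assigned to the nearer of the two):
  {P, T}: total = 380.9
  {S, T}: total = 433.7
  {Q, T}: total = 435.4
  {R, T}: total = 455.5
  {P, S}: total = 573.0
  {P, R}: total = 588.6
  {P, Q}: total = 590.2
  {Q, S}: total = 600.8
  {Q, R}: total = 610.0
  {R, S}: total = 711.4
Best pair: {P, T} with total 380.9.

{P, T}, total 380.9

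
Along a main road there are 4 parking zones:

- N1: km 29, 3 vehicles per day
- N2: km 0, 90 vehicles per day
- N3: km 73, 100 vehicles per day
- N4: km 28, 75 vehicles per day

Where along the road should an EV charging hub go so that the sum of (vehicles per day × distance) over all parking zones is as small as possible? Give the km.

For a sum of weighted absolute distances on a line, the optimum is the weighted median (not the mean). Total weight W = 268; half-weight = 134.
Sort by position and accumulate weight:
  km 0 (N2, w=90) → cum 90
  km 28 (N4, w=75) → cum 165  ≥ 134 → median here
  km 29 (N1, w=3) → cum 168
  km 73 (N3, w=100) → cum 268
Optimal location: km 28.

x = 28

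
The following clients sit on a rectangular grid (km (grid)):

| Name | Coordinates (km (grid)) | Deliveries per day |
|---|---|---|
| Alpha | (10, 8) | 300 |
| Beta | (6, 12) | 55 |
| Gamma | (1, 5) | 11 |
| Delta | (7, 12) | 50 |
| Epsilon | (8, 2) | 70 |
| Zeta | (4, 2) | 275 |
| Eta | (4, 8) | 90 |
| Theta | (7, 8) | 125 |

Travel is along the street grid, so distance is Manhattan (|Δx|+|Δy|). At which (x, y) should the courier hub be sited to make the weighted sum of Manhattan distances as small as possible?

Manhattan distance separates: Σwᵢ(|x−xᵢ|+|y−yᵢ|) = Σwᵢ|x−xᵢ| + Σwᵢ|y−yᵢ|, so x and y are optimised independently as 1-D weighted medians.
Total weight W = 976; half = 488.
x-coordinate, sorted with cumulative weight:
  x=1 (Gamma, w=11) cum 11
  x=4 (Zeta, w=275) cum 286
  x=4 (Eta, w=90) cum 376
  x=6 (Beta, w=55) cum 431
  x=7 (Delta, w=50) cum 481
  x=7 (Theta, w=125) cum 606  ← median
  x=8 (Epsilon, w=70) cum 676
  x=10 (Alpha, w=300) cum 976
⇒ x* = 7
y-coordinate, sorted with cumulative weight:
  y=2 (Epsilon, w=70) cum 70
  y=2 (Zeta, w=275) cum 345
  y=5 (Gamma, w=11) cum 356
  y=8 (Alpha, w=300) cum 656  ← median
  y=8 (Eta, w=90) cum 746
  y=8 (Theta, w=125) cum 871
  y=12 (Beta, w=55) cum 926
  y=12 (Delta, w=50) cum 976
⇒ y* = 8

(7, 8)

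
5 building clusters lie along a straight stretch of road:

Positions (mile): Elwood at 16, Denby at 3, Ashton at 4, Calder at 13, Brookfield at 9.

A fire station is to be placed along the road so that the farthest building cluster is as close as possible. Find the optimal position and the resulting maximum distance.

The 1-center on a line is the midpoint of the two extreme points: leftmost at 3, rightmost at 16.
Optimal location = (3 + 16)/2 = 9.5; maximum distance = (16 − 3)/2 = 6.5.

location 9.5, max distance 6.5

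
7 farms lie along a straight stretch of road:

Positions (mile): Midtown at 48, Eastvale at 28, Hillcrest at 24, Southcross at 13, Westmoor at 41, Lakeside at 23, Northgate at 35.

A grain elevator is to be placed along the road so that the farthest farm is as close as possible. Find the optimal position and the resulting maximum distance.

The 1-center on a line is the midpoint of the two extreme points: leftmost at 13, rightmost at 48.
Optimal location = (13 + 48)/2 = 30.5; maximum distance = (48 − 13)/2 = 17.5.

location 30.5, max distance 17.5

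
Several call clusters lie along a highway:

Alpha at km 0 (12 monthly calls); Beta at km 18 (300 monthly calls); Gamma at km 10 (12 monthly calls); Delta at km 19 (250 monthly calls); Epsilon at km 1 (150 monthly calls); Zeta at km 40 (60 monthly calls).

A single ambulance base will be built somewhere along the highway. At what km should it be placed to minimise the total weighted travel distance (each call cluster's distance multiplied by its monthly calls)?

x = 18

For a sum of weighted absolute distances on a line, the optimum is the weighted median (not the mean). Total weight W = 784; half-weight = 392.
Sort by position and accumulate weight:
  km 0 (Alpha, w=12) → cum 12
  km 1 (Epsilon, w=150) → cum 162
  km 10 (Gamma, w=12) → cum 174
  km 18 (Beta, w=300) → cum 474  ≥ 392 → median here
  km 19 (Delta, w=250) → cum 724
  km 40 (Zeta, w=60) → cum 784
Optimal location: km 18.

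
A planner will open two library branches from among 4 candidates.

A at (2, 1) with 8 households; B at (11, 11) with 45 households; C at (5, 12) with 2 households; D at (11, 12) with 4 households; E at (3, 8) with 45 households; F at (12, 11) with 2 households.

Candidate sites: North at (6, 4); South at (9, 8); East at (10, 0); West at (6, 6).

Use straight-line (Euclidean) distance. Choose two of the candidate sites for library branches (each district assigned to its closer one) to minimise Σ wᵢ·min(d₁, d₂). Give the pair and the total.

Evaluate every pair (each demand assigned to the nearer of the two):
  {South, West}: total = 413.4
  {North, South}: total = 464.9
  {South, East}: total = 534.4
  {North, West}: total = 579.5
  {East, West}: total = 590.7
  {North, East}: total = 724.4
Best pair: {South, West} with total 413.4.

{South, West}, total 413.4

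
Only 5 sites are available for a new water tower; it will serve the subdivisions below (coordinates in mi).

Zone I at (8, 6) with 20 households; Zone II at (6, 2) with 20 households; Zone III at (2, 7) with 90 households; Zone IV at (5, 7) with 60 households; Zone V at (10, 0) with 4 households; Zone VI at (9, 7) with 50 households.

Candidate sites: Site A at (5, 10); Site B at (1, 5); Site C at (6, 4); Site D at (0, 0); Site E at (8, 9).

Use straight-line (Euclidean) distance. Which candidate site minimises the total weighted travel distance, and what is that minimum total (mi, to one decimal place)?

Site C, total 971.1 mi

Total weighted distance at each candidate:
  Site A (5, 10): total = 1117.8
  Site B (1, 5): total = 1181.1
  Site C (6, 4): total = 971.1
  Site D (0, 0): total = 2107.9
  Site E (8, 9): total = 1139.8
Minimum is at Site C with total 971.1 mi.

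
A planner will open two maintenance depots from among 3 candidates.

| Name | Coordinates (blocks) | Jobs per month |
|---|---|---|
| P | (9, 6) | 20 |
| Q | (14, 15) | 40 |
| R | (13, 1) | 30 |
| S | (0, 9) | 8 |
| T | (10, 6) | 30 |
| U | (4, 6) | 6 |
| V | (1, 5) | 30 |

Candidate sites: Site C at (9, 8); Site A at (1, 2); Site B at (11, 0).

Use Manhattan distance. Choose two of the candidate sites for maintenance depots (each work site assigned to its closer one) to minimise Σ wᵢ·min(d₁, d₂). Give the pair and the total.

{Site C, Site A}, total 1136

Evaluate every pair (each demand assigned to the nearer of the two):
  {Site C, Site A}: total = 1136
  {Site C, Site B}: total = 1152
  {Site A, Site B}: total = 1376
Best pair: {Site C, Site A} with total 1136.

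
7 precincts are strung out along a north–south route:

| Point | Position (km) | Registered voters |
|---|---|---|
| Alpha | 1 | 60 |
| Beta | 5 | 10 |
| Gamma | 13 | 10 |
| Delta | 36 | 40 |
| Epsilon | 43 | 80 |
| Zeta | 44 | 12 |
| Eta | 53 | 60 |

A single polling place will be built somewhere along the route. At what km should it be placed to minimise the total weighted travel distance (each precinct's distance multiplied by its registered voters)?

x = 43

For a sum of weighted absolute distances on a line, the optimum is the weighted median (not the mean). Total weight W = 272; half-weight = 136.
Sort by position and accumulate weight:
  km 1 (Alpha, w=60) → cum 60
  km 5 (Beta, w=10) → cum 70
  km 13 (Gamma, w=10) → cum 80
  km 36 (Delta, w=40) → cum 120
  km 43 (Epsilon, w=80) → cum 200  ≥ 136 → median here
  km 44 (Zeta, w=12) → cum 212
  km 53 (Eta, w=60) → cum 272
Optimal location: km 43.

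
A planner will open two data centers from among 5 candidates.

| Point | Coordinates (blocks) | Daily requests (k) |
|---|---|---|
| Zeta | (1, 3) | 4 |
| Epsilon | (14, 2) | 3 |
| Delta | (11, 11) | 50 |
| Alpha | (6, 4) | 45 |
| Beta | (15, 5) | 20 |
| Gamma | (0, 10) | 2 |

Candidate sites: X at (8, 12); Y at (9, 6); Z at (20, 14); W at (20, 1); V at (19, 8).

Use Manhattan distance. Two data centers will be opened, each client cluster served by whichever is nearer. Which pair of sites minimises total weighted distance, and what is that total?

Evaluate every pair (each demand assigned to the nearer of the two):
  {X, Y}: total = 656
  {Y, W}: total = 806
  {Y, Z}: total = 812
  {Y, V}: total = 812
  {X, V}: total = 907
  {X, W}: total = 935
  {X, Z}: total = 1062
  {W, V}: total = 1602
  {Z, V}: total = 1622
  {Z, W}: total = 1698
Best pair: {X, Y} with total 656.

{X, Y}, total 656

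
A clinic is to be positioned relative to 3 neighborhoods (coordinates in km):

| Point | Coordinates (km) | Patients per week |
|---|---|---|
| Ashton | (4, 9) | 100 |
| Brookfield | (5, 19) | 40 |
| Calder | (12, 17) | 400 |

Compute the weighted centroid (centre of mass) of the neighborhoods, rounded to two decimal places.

(10.00, 15.67)

The minimiser of Σwᵢ‖p−pᵢ‖² is the weighted centroid p* = (Σwᵢpᵢ)/(Σwᵢ).
Σwᵢ = 540.
Σwᵢxᵢ = 100·4 + 40·5 + 400·12 = 5400.
Σwᵢyᵢ = 100·9 + 40·19 + 400·17 = 8460.
x* = 5400/540 = 10.00, y* = 8460/540 = 15.67.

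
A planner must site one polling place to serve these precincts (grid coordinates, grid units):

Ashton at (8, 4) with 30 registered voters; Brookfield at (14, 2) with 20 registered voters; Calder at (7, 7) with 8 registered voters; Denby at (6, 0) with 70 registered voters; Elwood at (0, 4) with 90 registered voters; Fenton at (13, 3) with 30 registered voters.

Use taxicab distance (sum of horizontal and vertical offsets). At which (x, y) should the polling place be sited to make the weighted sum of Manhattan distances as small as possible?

(6, 4)

Manhattan distance separates: Σwᵢ(|x−xᵢ|+|y−yᵢ|) = Σwᵢ|x−xᵢ| + Σwᵢ|y−yᵢ|, so x and y are optimised independently as 1-D weighted medians.
Total weight W = 248; half = 124.
x-coordinate, sorted with cumulative weight:
  x=0 (Elwood, w=90) cum 90
  x=6 (Denby, w=70) cum 160  ← median
  x=7 (Calder, w=8) cum 168
  x=8 (Ashton, w=30) cum 198
  x=13 (Fenton, w=30) cum 228
  x=14 (Brookfield, w=20) cum 248
⇒ x* = 6
y-coordinate, sorted with cumulative weight:
  y=0 (Denby, w=70) cum 70
  y=2 (Brookfield, w=20) cum 90
  y=3 (Fenton, w=30) cum 120
  y=4 (Ashton, w=30) cum 150  ← median
  y=4 (Elwood, w=90) cum 240
  y=7 (Calder, w=8) cum 248
⇒ y* = 4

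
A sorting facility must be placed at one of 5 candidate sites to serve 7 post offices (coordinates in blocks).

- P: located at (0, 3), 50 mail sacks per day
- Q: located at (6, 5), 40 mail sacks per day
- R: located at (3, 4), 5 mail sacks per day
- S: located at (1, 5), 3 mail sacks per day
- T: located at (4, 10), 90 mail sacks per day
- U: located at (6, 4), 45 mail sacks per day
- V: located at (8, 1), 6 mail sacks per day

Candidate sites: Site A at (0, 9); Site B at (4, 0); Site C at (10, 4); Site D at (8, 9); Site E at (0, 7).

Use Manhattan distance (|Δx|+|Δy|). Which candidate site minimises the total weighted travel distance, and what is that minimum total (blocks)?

Site E, total 1678 blocks

Total weighted distance at each candidate:
  Site A (0, 9): total = 1796
  Site B (4, 0): total = 1879
  Site C (10, 4): total = 2105
  Site D (8, 9): total = 1836
  Site E (0, 7): total = 1678
Minimum is at Site E with total 1678 blocks.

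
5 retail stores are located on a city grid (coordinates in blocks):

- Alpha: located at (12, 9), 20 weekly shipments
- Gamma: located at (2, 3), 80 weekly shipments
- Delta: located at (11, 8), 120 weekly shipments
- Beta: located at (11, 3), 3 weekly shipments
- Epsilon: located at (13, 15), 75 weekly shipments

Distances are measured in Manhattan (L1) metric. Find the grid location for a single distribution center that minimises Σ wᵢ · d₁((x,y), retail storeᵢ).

Manhattan distance separates: Σwᵢ(|x−xᵢ|+|y−yᵢ|) = Σwᵢ|x−xᵢ| + Σwᵢ|y−yᵢ|, so x and y are optimised independently as 1-D weighted medians.
Total weight W = 298; half = 149.
x-coordinate, sorted with cumulative weight:
  x=2 (Gamma, w=80) cum 80
  x=11 (Delta, w=120) cum 200  ← median
  x=11 (Beta, w=3) cum 203
  x=12 (Alpha, w=20) cum 223
  x=13 (Epsilon, w=75) cum 298
⇒ x* = 11
y-coordinate, sorted with cumulative weight:
  y=3 (Gamma, w=80) cum 80
  y=3 (Beta, w=3) cum 83
  y=8 (Delta, w=120) cum 203  ← median
  y=9 (Alpha, w=20) cum 223
  y=15 (Epsilon, w=75) cum 298
⇒ y* = 8

(11, 8)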